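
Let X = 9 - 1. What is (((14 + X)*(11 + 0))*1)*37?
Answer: 8954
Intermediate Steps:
X = 8
(((14 + X)*(11 + 0))*1)*37 = (((14 + 8)*(11 + 0))*1)*37 = ((22*11)*1)*37 = (242*1)*37 = 242*37 = 8954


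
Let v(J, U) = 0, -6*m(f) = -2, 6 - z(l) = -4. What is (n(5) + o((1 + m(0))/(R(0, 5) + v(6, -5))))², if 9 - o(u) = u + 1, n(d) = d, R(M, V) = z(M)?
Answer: 37249/225 ≈ 165.55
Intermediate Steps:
z(l) = 10 (z(l) = 6 - 1*(-4) = 6 + 4 = 10)
m(f) = ⅓ (m(f) = -⅙*(-2) = ⅓)
R(M, V) = 10
o(u) = 8 - u (o(u) = 9 - (u + 1) = 9 - (1 + u) = 9 + (-1 - u) = 8 - u)
(n(5) + o((1 + m(0))/(R(0, 5) + v(6, -5))))² = (5 + (8 - (1 + ⅓)/(10 + 0)))² = (5 + (8 - 4/(3*10)))² = (5 + (8 - 1*2/15))² = (5 + (8 - 2/15))² = (5 + 118/15)² = (193/15)² = 37249/225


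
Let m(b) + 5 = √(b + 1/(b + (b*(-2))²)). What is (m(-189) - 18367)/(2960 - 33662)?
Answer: 3062/5117 - I*√427599107670/1460340630 ≈ 0.5984 - 0.00044778*I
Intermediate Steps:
m(b) = -5 + √(b + 1/(b + 4*b²)) (m(b) = -5 + √(b + 1/(b + (b*(-2))²)) = -5 + √(b + 1/(b + (-2*b)²)) = -5 + √(b + 1/(b + 4*b²)))
(m(-189) - 18367)/(2960 - 33662) = ((-5 + √((1 + (-189)²*(1 + 4*(-189)))/((-189)*(1 + 4*(-189))))) - 18367)/(2960 - 33662) = ((-5 + √(-(1 + 35721*(1 - 756))/(189*(1 - 756)))) - 18367)/(-30702) = ((-5 + √(-1/189*(1 + 35721*(-755))/(-755))) - 18367)*(-1/30702) = ((-5 + √(-1/189*(-1/755)*(1 - 26969355))) - 18367)*(-1/30702) = ((-5 + √(-1/189*(-1/755)*(-26969354))) - 18367)*(-1/30702) = ((-5 + √(-26969354/142695)) - 18367)*(-1/30702) = ((-5 + I*√427599107670/47565) - 18367)*(-1/30702) = (-18372 + I*√427599107670/47565)*(-1/30702) = 3062/5117 - I*√427599107670/1460340630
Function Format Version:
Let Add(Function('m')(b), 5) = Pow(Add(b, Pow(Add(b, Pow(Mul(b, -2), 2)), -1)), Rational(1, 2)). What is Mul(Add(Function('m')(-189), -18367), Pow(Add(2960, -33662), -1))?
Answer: Add(Rational(3062, 5117), Mul(Rational(-1, 1460340630), I, Pow(427599107670, Rational(1, 2)))) ≈ Add(0.59840, Mul(-0.00044778, I))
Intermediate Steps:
Function('m')(b) = Add(-5, Pow(Add(b, Pow(Add(b, Mul(4, Pow(b, 2))), -1)), Rational(1, 2))) (Function('m')(b) = Add(-5, Pow(Add(b, Pow(Add(b, Pow(Mul(b, -2), 2)), -1)), Rational(1, 2))) = Add(-5, Pow(Add(b, Pow(Add(b, Pow(Mul(-2, b), 2)), -1)), Rational(1, 2))) = Add(-5, Pow(Add(b, Pow(Add(b, Mul(4, Pow(b, 2))), -1)), Rational(1, 2))))
Mul(Add(Function('m')(-189), -18367), Pow(Add(2960, -33662), -1)) = Mul(Add(Add(-5, Pow(Mul(Pow(-189, -1), Pow(Add(1, Mul(4, -189)), -1), Add(1, Mul(Pow(-189, 2), Add(1, Mul(4, -189))))), Rational(1, 2))), -18367), Pow(Add(2960, -33662), -1)) = Mul(Add(Add(-5, Pow(Mul(Rational(-1, 189), Pow(Add(1, -756), -1), Add(1, Mul(35721, Add(1, -756)))), Rational(1, 2))), -18367), Pow(-30702, -1)) = Mul(Add(Add(-5, Pow(Mul(Rational(-1, 189), Pow(-755, -1), Add(1, Mul(35721, -755))), Rational(1, 2))), -18367), Rational(-1, 30702)) = Mul(Add(Add(-5, Pow(Mul(Rational(-1, 189), Rational(-1, 755), Add(1, -26969355)), Rational(1, 2))), -18367), Rational(-1, 30702)) = Mul(Add(Add(-5, Pow(Mul(Rational(-1, 189), Rational(-1, 755), -26969354), Rational(1, 2))), -18367), Rational(-1, 30702)) = Mul(Add(Add(-5, Pow(Rational(-26969354, 142695), Rational(1, 2))), -18367), Rational(-1, 30702)) = Mul(Add(Add(-5, Mul(Rational(1, 47565), I, Pow(427599107670, Rational(1, 2)))), -18367), Rational(-1, 30702)) = Mul(Add(-18372, Mul(Rational(1, 47565), I, Pow(427599107670, Rational(1, 2)))), Rational(-1, 30702)) = Add(Rational(3062, 5117), Mul(Rational(-1, 1460340630), I, Pow(427599107670, Rational(1, 2))))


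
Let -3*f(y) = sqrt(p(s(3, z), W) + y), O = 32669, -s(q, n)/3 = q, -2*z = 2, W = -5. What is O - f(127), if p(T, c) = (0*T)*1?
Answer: 32669 + sqrt(127)/3 ≈ 32673.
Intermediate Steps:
z = -1 (z = -1/2*2 = -1)
s(q, n) = -3*q
p(T, c) = 0 (p(T, c) = 0*1 = 0)
f(y) = -sqrt(y)/3 (f(y) = -sqrt(0 + y)/3 = -sqrt(y)/3)
O - f(127) = 32669 - (-1)*sqrt(127)/3 = 32669 + sqrt(127)/3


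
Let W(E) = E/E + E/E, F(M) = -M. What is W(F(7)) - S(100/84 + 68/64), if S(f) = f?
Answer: -85/336 ≈ -0.25298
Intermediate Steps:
W(E) = 2 (W(E) = 1 + 1 = 2)
W(F(7)) - S(100/84 + 68/64) = 2 - (100/84 + 68/64) = 2 - (100*(1/84) + 68*(1/64)) = 2 - (25/21 + 17/16) = 2 - 1*757/336 = 2 - 757/336 = -85/336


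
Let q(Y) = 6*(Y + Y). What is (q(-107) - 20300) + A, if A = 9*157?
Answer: -20171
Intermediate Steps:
A = 1413
q(Y) = 12*Y (q(Y) = 6*(2*Y) = 12*Y)
(q(-107) - 20300) + A = (12*(-107) - 20300) + 1413 = (-1284 - 20300) + 1413 = -21584 + 1413 = -20171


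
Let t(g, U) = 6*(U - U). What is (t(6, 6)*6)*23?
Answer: 0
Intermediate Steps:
t(g, U) = 0 (t(g, U) = 6*0 = 0)
(t(6, 6)*6)*23 = (0*6)*23 = 0*23 = 0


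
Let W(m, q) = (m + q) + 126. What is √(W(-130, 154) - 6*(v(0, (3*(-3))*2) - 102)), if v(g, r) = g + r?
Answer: √870 ≈ 29.496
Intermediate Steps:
W(m, q) = 126 + m + q
√(W(-130, 154) - 6*(v(0, (3*(-3))*2) - 102)) = √((126 - 130 + 154) - 6*((0 + (3*(-3))*2) - 102)) = √(150 - 6*((0 - 9*2) - 102)) = √(150 - 6*((0 - 18) - 102)) = √(150 - 6*(-18 - 102)) = √(150 - 6*(-120)) = √(150 + 720) = √870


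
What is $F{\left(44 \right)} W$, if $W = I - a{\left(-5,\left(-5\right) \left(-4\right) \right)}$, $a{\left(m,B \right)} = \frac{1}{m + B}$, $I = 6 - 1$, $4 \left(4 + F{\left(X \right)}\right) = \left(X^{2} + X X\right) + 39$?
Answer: $\frac{28823}{6} \approx 4803.8$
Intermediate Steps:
$F{\left(X \right)} = \frac{23}{4} + \frac{X^{2}}{2}$ ($F{\left(X \right)} = -4 + \frac{\left(X^{2} + X X\right) + 39}{4} = -4 + \frac{\left(X^{2} + X^{2}\right) + 39}{4} = -4 + \frac{2 X^{2} + 39}{4} = -4 + \frac{39 + 2 X^{2}}{4} = -4 + \left(\frac{39}{4} + \frac{X^{2}}{2}\right) = \frac{23}{4} + \frac{X^{2}}{2}$)
$I = 5$
$a{\left(m,B \right)} = \frac{1}{B + m}$
$W = \frac{74}{15}$ ($W = 5 - \frac{1}{\left(-5\right) \left(-4\right) - 5} = 5 - \frac{1}{20 - 5} = 5 - \frac{1}{15} = \frac{74}{15} \approx 4.9333$)
$F{\left(44 \right)} W = \left(\frac{23}{4} + \frac{44^{2}}{2}\right) \frac{74}{15} = \left(\frac{23}{4} + \frac{1}{2} \cdot 1936\right) \frac{74}{15} = \left(\frac{23}{4} + 968\right) \frac{74}{15} = \frac{3895}{4} \cdot \frac{74}{15} = \frac{28823}{6}$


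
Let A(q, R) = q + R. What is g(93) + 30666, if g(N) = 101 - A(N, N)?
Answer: 30581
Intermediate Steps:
A(q, R) = R + q
g(N) = 101 - 2*N (g(N) = 101 - (N + N) = 101 - 2*N)
g(93) + 30666 = (101 - 2*93) + 30666 = (101 - 186) + 30666 = -85 + 30666 = 30581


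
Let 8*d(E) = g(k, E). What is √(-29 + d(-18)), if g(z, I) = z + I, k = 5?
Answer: 7*I*√10/4 ≈ 5.534*I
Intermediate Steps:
g(z, I) = I + z
d(E) = 5/8 + E/8 (d(E) = (E + 5)/8 = (5 + E)/8 = 5/8 + E/8)
√(-29 + d(-18)) = √(-29 + (5/8 + (⅛)*(-18))) = √(-29 + (5/8 - 9/4)) = √(-29 - 13/8) = √(-245/8) = 7*I*√10/4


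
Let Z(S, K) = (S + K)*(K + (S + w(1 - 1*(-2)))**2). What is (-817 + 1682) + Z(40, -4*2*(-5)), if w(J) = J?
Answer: 151985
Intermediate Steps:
Z(S, K) = (K + S)*(K + (3 + S)**2) (Z(S, K) = (S + K)*(K + (S + (1 - 1*(-2)))**2) = (K + S)*(K + (S + (1 + 2))**2) = (K + S)*(K + (S + 3)**2) = (K + S)*(K + (3 + S)**2))
(-817 + 1682) + Z(40, -4*2*(-5)) = (-817 + 1682) + ((-4*2*(-5))**2 + (-4*2*(-5))*40 + (-4*2*(-5))*(3 + 40)**2 + 40*(3 + 40)**2) = 865 + ((-8*(-5))**2 - 8*(-5)*40 - 8*(-5)*43**2 + 40*43**2) = 865 + (40**2 + 40*40 + 40*1849 + 40*1849) = 865 + (1600 + 1600 + 73960 + 73960) = 865 + 151120 = 151985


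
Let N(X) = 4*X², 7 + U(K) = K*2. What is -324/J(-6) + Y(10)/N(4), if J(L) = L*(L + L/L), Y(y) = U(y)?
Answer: -3391/320 ≈ -10.597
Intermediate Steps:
U(K) = -7 + 2*K (U(K) = -7 + K*2 = -7 + 2*K)
Y(y) = -7 + 2*y
J(L) = L*(1 + L) (J(L) = L*(L + 1) = L*(1 + L))
-324/J(-6) + Y(10)/N(4) = -324*(-1/(6*(1 - 6))) + (-7 + 2*10)/((4*4²)) = -324/((-6*(-5))) + (-7 + 20)/((4*16)) = -324/30 + 13/64 = -324*1/30 + 13*(1/64) = -54/5 + 13/64 = -3391/320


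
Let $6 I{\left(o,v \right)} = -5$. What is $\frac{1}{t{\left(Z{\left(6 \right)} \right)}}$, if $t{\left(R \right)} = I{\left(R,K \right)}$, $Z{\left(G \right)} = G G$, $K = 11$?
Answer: $- \frac{6}{5} \approx -1.2$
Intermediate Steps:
$I{\left(o,v \right)} = - \frac{5}{6}$ ($I{\left(o,v \right)} = \frac{1}{6} \left(-5\right) = - \frac{5}{6}$)
$Z{\left(G \right)} = G^{2}$
$t{\left(R \right)} = - \frac{5}{6}$
$\frac{1}{t{\left(Z{\left(6 \right)} \right)}} = \frac{1}{- \frac{5}{6}} = - \frac{6}{5}$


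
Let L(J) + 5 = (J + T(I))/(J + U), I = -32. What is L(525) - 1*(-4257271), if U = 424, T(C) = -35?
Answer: 4040145924/949 ≈ 4.2573e+6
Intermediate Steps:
L(J) = -5 + (-35 + J)/(424 + J) (L(J) = -5 + (J - 35)/(J + 424) = -5 + (-35 + J)/(424 + J))
L(525) - 1*(-4257271) = (-2155 - 4*525)/(424 + 525) - 1*(-4257271) = (-2155 - 2100)/949 + 4257271 = (1/949)*(-4255) + 4257271 = -4255/949 + 4257271 = 4040145924/949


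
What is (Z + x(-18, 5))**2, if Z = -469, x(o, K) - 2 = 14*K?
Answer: 157609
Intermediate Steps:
x(o, K) = 2 + 14*K
(Z + x(-18, 5))**2 = (-469 + (2 + 14*5))**2 = (-469 + (2 + 70))**2 = (-469 + 72)**2 = (-397)**2 = 157609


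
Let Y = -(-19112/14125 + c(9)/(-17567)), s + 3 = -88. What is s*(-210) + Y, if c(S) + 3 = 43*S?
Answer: 4742179515754/248133875 ≈ 19111.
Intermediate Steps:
s = -91 (s = -3 - 88 = -91)
c(S) = -3 + 43*S
Y = 341164504/248133875 (Y = -(-19112/14125 + (-3 + 43*9)/(-17567)) = -(-19112*1/14125 + (-3 + 387)*(-1/17567)) = -(-19112/14125 + 384*(-1/17567)) = -(-19112/14125 - 384/17567) = -1*(-341164504/248133875) = 341164504/248133875 ≈ 1.3749)
s*(-210) + Y = -91*(-210) + 341164504/248133875 = 19110 + 341164504/248133875 = 4742179515754/248133875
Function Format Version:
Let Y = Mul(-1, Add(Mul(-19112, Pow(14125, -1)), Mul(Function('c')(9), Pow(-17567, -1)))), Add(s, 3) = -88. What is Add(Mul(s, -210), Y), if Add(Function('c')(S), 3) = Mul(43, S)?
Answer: Rational(4742179515754, 248133875) ≈ 19111.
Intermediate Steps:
s = -91 (s = Add(-3, -88) = -91)
Function('c')(S) = Add(-3, Mul(43, S))
Y = Rational(341164504, 248133875) (Y = Mul(-1, Add(Mul(-19112, Pow(14125, -1)), Mul(Add(-3, Mul(43, 9)), Pow(-17567, -1)))) = Mul(-1, Add(Mul(-19112, Rational(1, 14125)), Mul(Add(-3, 387), Rational(-1, 17567)))) = Mul(-1, Add(Rational(-19112, 14125), Mul(384, Rational(-1, 17567)))) = Mul(-1, Add(Rational(-19112, 14125), Rational(-384, 17567))) = Mul(-1, Rational(-341164504, 248133875)) = Rational(341164504, 248133875) ≈ 1.3749)
Add(Mul(s, -210), Y) = Add(Mul(-91, -210), Rational(341164504, 248133875)) = Add(19110, Rational(341164504, 248133875)) = Rational(4742179515754, 248133875)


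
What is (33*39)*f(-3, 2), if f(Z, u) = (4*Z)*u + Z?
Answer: -34749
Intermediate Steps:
f(Z, u) = Z + 4*Z*u (f(Z, u) = 4*Z*u + Z = Z + 4*Z*u)
(33*39)*f(-3, 2) = (33*39)*(-3*(1 + 4*2)) = 1287*(-3*(1 + 8)) = 1287*(-3*9) = 1287*(-27) = -34749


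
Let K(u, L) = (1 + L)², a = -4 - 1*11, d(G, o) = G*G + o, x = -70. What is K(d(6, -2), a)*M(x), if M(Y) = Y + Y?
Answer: -27440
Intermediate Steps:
d(G, o) = o + G² (d(G, o) = G² + o = o + G²)
a = -15 (a = -4 - 11 = -15)
M(Y) = 2*Y
K(d(6, -2), a)*M(x) = (1 - 15)²*(2*(-70)) = (-14)²*(-140) = 196*(-140) = -27440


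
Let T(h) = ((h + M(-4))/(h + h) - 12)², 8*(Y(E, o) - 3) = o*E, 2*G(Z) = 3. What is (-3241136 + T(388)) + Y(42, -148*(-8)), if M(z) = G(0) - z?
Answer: -7791639358999/2408704 ≈ -3.2348e+6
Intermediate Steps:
G(Z) = 3/2 (G(Z) = (½)*3 = 3/2)
Y(E, o) = 3 + E*o/8 (Y(E, o) = 3 + (o*E)/8 = 3 + (E*o)/8 = 3 + E*o/8)
M(z) = 3/2 - z
T(h) = (-12 + (11/2 + h)/(2*h))² (T(h) = ((h + (3/2 - 1*(-4)))/(h + h) - 12)² = ((h + (3/2 + 4))/((2*h)) - 12)² = ((h + 11/2)*(1/(2*h)) - 12)² = ((11/2 + h)*(1/(2*h)) - 12)² = ((11/2 + h)/(2*h) - 12)² = (-12 + (11/2 + h)/(2*h))²)
(-3241136 + T(388)) + Y(42, -148*(-8)) = (-3241136 + (1/16)*(-11 + 46*388)²/388²) + (3 + (⅛)*42*(-148*(-8))) = (-3241136 + (1/16)*(1/150544)*(-11 + 17848)²) + (3 + (⅛)*42*1184) = (-3241136 + (1/16)*(1/150544)*17837²) + (3 + 6216) = (-3241136 + (1/16)*(1/150544)*318158569) + 6219 = (-3241136 + 318158569/2408704) + 6219 = -7806619089175/2408704 + 6219 = -7791639358999/2408704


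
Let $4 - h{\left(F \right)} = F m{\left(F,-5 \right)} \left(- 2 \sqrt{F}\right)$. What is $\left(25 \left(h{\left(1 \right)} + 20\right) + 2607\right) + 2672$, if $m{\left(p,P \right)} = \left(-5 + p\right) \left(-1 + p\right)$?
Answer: $5879$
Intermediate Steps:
$m{\left(p,P \right)} = \left(-1 + p\right) \left(-5 + p\right)$
$h{\left(F \right)} = 4 + 2 F^{\frac{3}{2}} \left(5 + F^{2} - 6 F\right)$ ($h{\left(F \right)} = 4 - F \left(5 + F^{2} - 6 F\right) \left(- 2 \sqrt{F}\right) = 4 - - 2 F^{\frac{3}{2}} \left(5 + F^{2} - 6 F\right) = 4 + 2 F^{\frac{3}{2}} \left(5 + F^{2} - 6 F\right)$)
$\left(25 \left(h{\left(1 \right)} + 20\right) + 2607\right) + 2672 = \left(25 \left(\left(4 + 2 \cdot 1^{\frac{3}{2}} \left(5 + 1^{2} - 6\right)\right) + 20\right) + 2607\right) + 2672 = \left(25 \left(\left(4 + 2 \cdot 1 \left(5 + 1 - 6\right)\right) + 20\right) + 2607\right) + 2672 = \left(25 \left(\left(4 + 2 \cdot 1 \cdot 0\right) + 20\right) + 2607\right) + 2672 = \left(25 \left(\left(4 + 0\right) + 20\right) + 2607\right) + 2672 = \left(25 \left(4 + 20\right) + 2607\right) + 2672 = \left(25 \cdot 24 + 2607\right) + 2672 = \left(600 + 2607\right) + 2672 = 3207 + 2672 = 5879$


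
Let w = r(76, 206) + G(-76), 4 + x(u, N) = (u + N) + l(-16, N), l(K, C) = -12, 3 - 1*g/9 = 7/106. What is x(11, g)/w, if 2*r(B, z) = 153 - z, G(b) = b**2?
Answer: 2269/609447 ≈ 0.0037230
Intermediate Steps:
g = 2799/106 (g = 27 - 63/106 = 2799/106 ≈ 26.406)
x(u, N) = -16 + N + u (x(u, N) = -4 + ((u + N) - 12) = -4 + ((N + u) - 12) = -4 + (-12 + N + u) = -16 + N + u)
r(B, z) = 153/2 - z/2 (r(B, z) = (153 - z)/2 = 153/2 - z/2)
w = 11499/2 (w = (153/2 - 1/2*206) + (-76)**2 = (153/2 - 103) + 5776 = -53/2 + 5776 = 11499/2 ≈ 5749.5)
x(11, g)/w = (-16 + 2799/106 + 11)/(11499/2) = (2269/106)*(2/11499) = 2269/609447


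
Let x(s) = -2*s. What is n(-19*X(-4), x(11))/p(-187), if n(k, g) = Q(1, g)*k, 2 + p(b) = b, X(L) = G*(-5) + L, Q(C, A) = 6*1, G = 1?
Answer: -38/7 ≈ -5.4286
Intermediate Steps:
Q(C, A) = 6
X(L) = -5 + L (X(L) = 1*(-5) + L = -5 + L)
p(b) = -2 + b
n(k, g) = 6*k
n(-19*X(-4), x(11))/p(-187) = (6*(-19*(-5 - 4)))/(-2 - 187) = (6*(-19*(-9)))/(-189) = (6*171)*(-1/189) = 1026*(-1/189) = -38/7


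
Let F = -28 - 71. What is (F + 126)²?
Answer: 729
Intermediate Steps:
F = -99
(F + 126)² = (-99 + 126)² = 27² = 729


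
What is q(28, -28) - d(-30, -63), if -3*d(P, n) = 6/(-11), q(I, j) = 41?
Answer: 449/11 ≈ 40.818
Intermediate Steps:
d(P, n) = 2/11 (d(P, n) = -2/(-11) = -2*(-1)/11 = -⅓*(-6/11) = 2/11)
q(28, -28) - d(-30, -63) = 41 - 1*2/11 = 41 - 2/11 = 449/11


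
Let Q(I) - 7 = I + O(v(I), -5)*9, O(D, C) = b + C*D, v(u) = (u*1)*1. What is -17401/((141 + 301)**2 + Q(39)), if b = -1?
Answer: -17401/193646 ≈ -0.089860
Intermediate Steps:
v(u) = u (v(u) = u*1 = u)
O(D, C) = -1 + C*D
Q(I) = -2 - 44*I (Q(I) = 7 + (I + (-1 - 5*I)*9) = 7 + (I + (-9 - 45*I)) = 7 + (-9 - 44*I) = -2 - 44*I)
-17401/((141 + 301)**2 + Q(39)) = -17401/((141 + 301)**2 + (-2 - 44*39)) = -17401/(442**2 + (-2 - 1716)) = -17401/(195364 - 1718) = -17401/193646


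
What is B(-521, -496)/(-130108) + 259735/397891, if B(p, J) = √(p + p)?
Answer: 259735/397891 - I*√1042/130108 ≈ 0.65278 - 0.0002481*I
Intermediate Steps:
B(p, J) = √2*√p (B(p, J) = √(2*p) = √2*√p)
B(-521, -496)/(-130108) + 259735/397891 = (√2*√(-521))/(-130108) + 259735/397891 = (√2*(I*√521))*(-1/130108) + 259735*(1/397891) = (I*√1042)*(-1/130108) + 259735/397891 = -I*√1042/130108 + 259735/397891 = 259735/397891 - I*√1042/130108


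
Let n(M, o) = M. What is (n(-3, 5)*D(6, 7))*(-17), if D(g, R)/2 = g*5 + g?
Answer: 3672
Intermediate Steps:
D(g, R) = 12*g (D(g, R) = 2*(g*5 + g) = 2*(5*g + g) = 2*(6*g) = 12*g)
(n(-3, 5)*D(6, 7))*(-17) = -36*6*(-17) = -3*72*(-17) = -216*(-17) = 3672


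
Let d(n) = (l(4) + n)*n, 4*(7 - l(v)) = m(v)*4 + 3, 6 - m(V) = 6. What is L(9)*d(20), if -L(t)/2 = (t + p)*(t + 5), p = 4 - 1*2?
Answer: -161700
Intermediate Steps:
p = 2 (p = 4 - 2 = 2)
m(V) = 0 (m(V) = 6 - 1*6 = 6 - 6 = 0)
l(v) = 25/4 (l(v) = 7 - (0*4 + 3)/4 = 7 - (0 + 3)/4 = 7 - ¼*3 = 7 - ¾ = 25/4)
L(t) = -2*(2 + t)*(5 + t) (L(t) = -2*(t + 2)*(t + 5) = -2*(2 + t)*(5 + t))
d(n) = n*(25/4 + n) (d(n) = (25/4 + n)*n = n*(25/4 + n))
L(9)*d(20) = (-20 - 14*9 - 2*9²)*((¼)*20*(25 + 4*20)) = (-20 - 126 - 2*81)*((¼)*20*(25 + 80)) = (-20 - 126 - 162)*((¼)*20*105) = -308*525 = -161700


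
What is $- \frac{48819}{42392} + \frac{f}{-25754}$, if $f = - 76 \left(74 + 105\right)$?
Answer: $- \frac{340291879}{545881784} \approx -0.62338$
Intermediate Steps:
$f = -13604$ ($f = \left(-76\right) 179 = -13604$)
$- \frac{48819}{42392} + \frac{f}{-25754} = - \frac{48819}{42392} - \frac{13604}{-25754} = \left(-48819\right) \frac{1}{42392} - - \frac{6802}{12877} = - \frac{48819}{42392} + \frac{6802}{12877} = - \frac{340291879}{545881784}$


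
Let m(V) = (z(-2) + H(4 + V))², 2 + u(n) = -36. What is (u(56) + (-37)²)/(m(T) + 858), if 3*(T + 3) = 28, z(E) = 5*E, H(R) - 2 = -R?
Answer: 1089/977 ≈ 1.1146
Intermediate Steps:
H(R) = 2 - R
u(n) = -38 (u(n) = -2 - 36 = -38)
T = 19/3 (T = -3 + (⅓)*28 = -3 + 28/3 = 19/3 ≈ 6.3333)
m(V) = (-12 - V)² (m(V) = (5*(-2) + (2 - (4 + V)))² = (-10 + (2 + (-4 - V)))² = (-10 + (-2 - V))² = (-12 - V)²)
(u(56) + (-37)²)/(m(T) + 858) = (-38 + (-37)²)/((12 + 19/3)² + 858) = (-38 + 1369)/((55/3)² + 858) = 1331/(3025/9 + 858) = 1331/(10747/9) = 1331*(9/10747) = 1089/977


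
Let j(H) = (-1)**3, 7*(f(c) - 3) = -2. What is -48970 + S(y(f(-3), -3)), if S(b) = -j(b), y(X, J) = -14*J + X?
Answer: -48969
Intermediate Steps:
f(c) = 19/7 (f(c) = 3 + (1/7)*(-2) = 3 - 2/7 = 19/7)
j(H) = -1
y(X, J) = X - 14*J
S(b) = 1 (S(b) = -1*(-1) = 1)
-48970 + S(y(f(-3), -3)) = -48970 + 1 = -48969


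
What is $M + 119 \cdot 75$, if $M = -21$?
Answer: $8904$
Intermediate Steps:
$M + 119 \cdot 75 = -21 + 119 \cdot 75 = -21 + 8925 = 8904$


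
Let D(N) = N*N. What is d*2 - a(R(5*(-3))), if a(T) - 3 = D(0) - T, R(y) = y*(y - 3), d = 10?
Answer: 287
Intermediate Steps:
D(N) = N²
R(y) = y*(-3 + y)
a(T) = 3 - T (a(T) = 3 + (0² - T) = 3 + (0 - T) = 3 - T)
d*2 - a(R(5*(-3))) = 10*2 - (3 - 5*(-3)*(-3 + 5*(-3))) = 20 - (3 - (-15)*(-3 - 15)) = 20 - (3 - (-15)*(-18)) = 20 - (3 - 1*270) = 20 - (3 - 270) = 20 - 1*(-267) = 20 + 267 = 287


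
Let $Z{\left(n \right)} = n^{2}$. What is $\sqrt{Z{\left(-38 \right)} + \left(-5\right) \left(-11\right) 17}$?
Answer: $\sqrt{2379} \approx 48.775$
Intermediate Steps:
$\sqrt{Z{\left(-38 \right)} + \left(-5\right) \left(-11\right) 17} = \sqrt{\left(-38\right)^{2} + \left(-5\right) \left(-11\right) 17} = \sqrt{1444 + 55 \cdot 17} = \sqrt{1444 + 935} = \sqrt{2379}$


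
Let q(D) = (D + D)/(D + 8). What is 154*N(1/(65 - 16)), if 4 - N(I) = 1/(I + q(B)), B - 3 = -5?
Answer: 81158/95 ≈ 854.29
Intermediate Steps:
B = -2 (B = 3 - 5 = -2)
q(D) = 2*D/(8 + D) (q(D) = (2*D)/(8 + D) = 2*D/(8 + D))
N(I) = 4 - 1/(-2/3 + I) (N(I) = 4 - 1/(I + 2*(-2)/(8 - 2)) = 4 - 1/(I + 2*(-2)/6) = 4 - 1/(I + 2*(-2)*(1/6)) = 4 - 1/(I - 2/3) = 4 - 1/(-2/3 + I))
154*N(1/(65 - 16)) = 154*((-11 + 12/(65 - 16))/(-2 + 3/(65 - 16))) = 154*((-11 + 12/49)/(-2 + 3/49)) = 154*(-527/49/(-95/49)) = 154*(-49/95*(-527/49)) = 154*(527/95) = 81158/95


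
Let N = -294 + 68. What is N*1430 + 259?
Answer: -322921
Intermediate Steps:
N = -226
N*1430 + 259 = -226*1430 + 259 = -323180 + 259 = -322921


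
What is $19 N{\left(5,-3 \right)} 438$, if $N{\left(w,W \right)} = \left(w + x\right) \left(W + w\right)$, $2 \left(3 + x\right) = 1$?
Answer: $41610$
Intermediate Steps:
$x = - \frac{5}{2}$ ($x = -3 + \frac{1}{2} \cdot 1 = -3 + \frac{1}{2} = - \frac{5}{2} \approx -2.5$)
$N{\left(w,W \right)} = \left(- \frac{5}{2} + w\right) \left(W + w\right)$ ($N{\left(w,W \right)} = \left(w - \frac{5}{2}\right) \left(W + w\right) = \left(- \frac{5}{2} + w\right) \left(W + w\right)$)
$19 N{\left(5,-3 \right)} 438 = 19 \left(5^{2} - - \frac{15}{2} - \frac{25}{2} - 15\right) 438 = 19 \left(25 + \frac{15}{2} - \frac{25}{2} - 15\right) 438 = 19 \cdot 5 \cdot 438 = 19 \cdot 2190 = 41610$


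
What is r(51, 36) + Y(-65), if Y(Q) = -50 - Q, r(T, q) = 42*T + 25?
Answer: 2182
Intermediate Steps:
r(T, q) = 25 + 42*T
r(51, 36) + Y(-65) = (25 + 42*51) + (-50 - 1*(-65)) = (25 + 2142) + (-50 + 65) = 2167 + 15 = 2182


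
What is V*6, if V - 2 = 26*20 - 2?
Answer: 3120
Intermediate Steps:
V = 520 (V = 2 + (26*20 - 2) = 2 + (520 - 2) = 2 + 518 = 520)
V*6 = 520*6 = 3120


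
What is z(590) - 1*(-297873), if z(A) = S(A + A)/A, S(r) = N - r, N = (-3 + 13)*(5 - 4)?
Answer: 17574390/59 ≈ 2.9787e+5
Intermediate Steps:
N = 10 (N = 10*1 = 10)
S(r) = 10 - r
z(A) = (10 - 2*A)/A (z(A) = (10 - (A + A))/A = (10 - 2*A)/A)
z(590) - 1*(-297873) = (-2 + 10/590) - 1*(-297873) = (-2 + 10*(1/590)) + 297873 = (-2 + 1/59) + 297873 = -117/59 + 297873 = 17574390/59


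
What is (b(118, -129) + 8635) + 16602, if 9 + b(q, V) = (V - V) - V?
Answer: 25357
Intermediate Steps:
b(q, V) = -9 - V (b(q, V) = -9 + ((V - V) - V) = -9 + (0 - V) = -9 - V)
(b(118, -129) + 8635) + 16602 = ((-9 - 1*(-129)) + 8635) + 16602 = ((-9 + 129) + 8635) + 16602 = (120 + 8635) + 16602 = 8755 + 16602 = 25357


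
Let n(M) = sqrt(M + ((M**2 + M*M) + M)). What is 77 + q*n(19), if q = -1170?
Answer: 77 - 2340*sqrt(190) ≈ -32178.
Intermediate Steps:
n(M) = sqrt(2*M + 2*M**2) (n(M) = sqrt(M + ((M**2 + M**2) + M)) = sqrt(M + (2*M**2 + M)) = sqrt(M + (M + 2*M**2)) = sqrt(2*M + 2*M**2))
77 + q*n(19) = 77 - 1170*sqrt(2)*sqrt(19*(1 + 19)) = 77 - 1170*sqrt(2)*sqrt(19*20) = 77 - 1170*sqrt(2)*sqrt(380) = 77 - 1170*sqrt(2)*2*sqrt(95) = 77 - 2340*sqrt(190)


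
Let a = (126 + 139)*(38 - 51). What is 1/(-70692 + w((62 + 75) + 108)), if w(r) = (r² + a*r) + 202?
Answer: -1/854490 ≈ -1.1703e-6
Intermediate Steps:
a = -3445 (a = 265*(-13) = -3445)
w(r) = 202 + r² - 3445*r (w(r) = (r² - 3445*r) + 202 = 202 + r² - 3445*r)
1/(-70692 + w((62 + 75) + 108)) = 1/(-70692 + (202 + ((62 + 75) + 108)² - 3445*((62 + 75) + 108))) = 1/(-70692 + (202 + (137 + 108)² - 3445*(137 + 108))) = 1/(-70692 + (202 + 245² - 3445*245)) = 1/(-70692 + (202 + 60025 - 844025)) = 1/(-70692 - 783798) = 1/(-854490) = -1/854490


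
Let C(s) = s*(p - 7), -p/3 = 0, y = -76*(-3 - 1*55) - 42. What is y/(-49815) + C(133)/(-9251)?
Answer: 5987899/460838565 ≈ 0.012993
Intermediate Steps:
y = 4366 (y = -76*(-3 - 55) - 42 = -76*(-58) - 42 = 4408 - 42 = 4366)
p = 0 (p = -3*0 = 0)
C(s) = -7*s (C(s) = s*(0 - 7) = s*(-7) = -7*s)
y/(-49815) + C(133)/(-9251) = 4366/(-49815) - 7*133/(-9251) = 4366*(-1/49815) - 931*(-1/9251) = -4366/49815 + 931/9251 = 5987899/460838565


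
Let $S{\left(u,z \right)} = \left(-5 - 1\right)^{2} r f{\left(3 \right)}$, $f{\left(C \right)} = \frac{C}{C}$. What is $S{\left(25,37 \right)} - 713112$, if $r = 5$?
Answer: $-712932$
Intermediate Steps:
$f{\left(C \right)} = 1$
$S{\left(u,z \right)} = 180$ ($S{\left(u,z \right)} = \left(-5 - 1\right)^{2} \cdot 5 \cdot 1 = \left(-6\right)^{2} \cdot 5 \cdot 1 = 36 \cdot 5 \cdot 1 = 180 \cdot 1 = 180$)
$S{\left(25,37 \right)} - 713112 = 180 - 713112 = -712932$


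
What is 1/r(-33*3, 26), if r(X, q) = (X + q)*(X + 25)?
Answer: 1/5402 ≈ 0.00018512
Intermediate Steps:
r(X, q) = (25 + X)*(X + q) (r(X, q) = (X + q)*(25 + X) = (25 + X)*(X + q))
1/r(-33*3, 26) = 1/((-33*3)² + 25*(-33*3) + 25*26 - 33*3*26) = 1/((-99)² + 25*(-99) + 650 - 99*26) = 1/(9801 - 2475 + 650 - 2574) = 1/5402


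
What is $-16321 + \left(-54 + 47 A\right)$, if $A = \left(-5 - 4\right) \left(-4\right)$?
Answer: $-14683$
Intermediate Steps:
$A = 36$ ($A = \left(-9\right) \left(-4\right) = 36$)
$-16321 + \left(-54 + 47 A\right) = -16321 + \left(-54 + 47 \cdot 36\right) = -16321 + \left(-54 + 1692\right) = -16321 + 1638 = -14683$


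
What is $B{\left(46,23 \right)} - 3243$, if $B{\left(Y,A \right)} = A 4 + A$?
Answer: $-3128$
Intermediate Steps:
$B{\left(Y,A \right)} = 5 A$ ($B{\left(Y,A \right)} = 4 A + A = 5 A$)
$B{\left(46,23 \right)} - 3243 = 5 \cdot 23 - 3243 = 115 - 3243 = -3128$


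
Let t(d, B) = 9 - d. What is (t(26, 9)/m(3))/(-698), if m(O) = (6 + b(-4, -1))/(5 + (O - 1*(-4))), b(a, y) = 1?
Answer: 102/2443 ≈ 0.041752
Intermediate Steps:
m(O) = 7/(9 + O) (m(O) = (6 + 1)/(5 + (O - 1*(-4))) = 7/(5 + (O + 4)) = 7/(5 + (4 + O)) = 7/(9 + O))
(t(26, 9)/m(3))/(-698) = ((9 - 1*26)/((7/(9 + 3))))/(-698) = ((9 - 26)/((7/12)))*(-1/698) = -17/(7*(1/12))*(-1/698) = -17/7/12*(-1/698) = -17*12/7*(-1/698) = -204/7*(-1/698) = 102/2443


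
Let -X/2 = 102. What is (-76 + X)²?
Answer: 78400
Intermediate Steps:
X = -204 (X = -2*102 = -204)
(-76 + X)² = (-76 - 204)² = (-280)² = 78400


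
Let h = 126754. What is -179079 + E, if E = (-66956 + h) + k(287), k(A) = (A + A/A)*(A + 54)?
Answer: -21073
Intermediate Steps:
k(A) = (1 + A)*(54 + A) (k(A) = (A + 1)*(54 + A) = (1 + A)*(54 + A))
E = 158006 (E = (-66956 + 126754) + (54 + 287**2 + 55*287) = 59798 + (54 + 82369 + 15785) = 59798 + 98208 = 158006)
-179079 + E = -179079 + 158006 = -21073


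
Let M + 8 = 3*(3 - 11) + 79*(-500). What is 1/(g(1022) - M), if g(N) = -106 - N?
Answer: 1/38404 ≈ 2.6039e-5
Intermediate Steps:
M = -39532 (M = -8 + (3*(3 - 11) + 79*(-500)) = -8 + (3*(-8) - 39500) = -8 + (-24 - 39500) = -8 - 39524 = -39532)
1/(g(1022) - M) = 1/((-106 - 1*1022) - 1*(-39532)) = 1/((-106 - 1022) + 39532) = 1/(-1128 + 39532) = 1/38404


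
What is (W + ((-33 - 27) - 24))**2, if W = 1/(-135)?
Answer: 128618281/18225 ≈ 7057.2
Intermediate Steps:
W = -1/135 ≈ -0.0074074
(W + ((-33 - 27) - 24))**2 = (-1/135 + ((-33 - 27) - 24))**2 = (-1/135 + (-60 - 24))**2 = (-1/135 - 84)**2 = (-11341/135)**2 = 128618281/18225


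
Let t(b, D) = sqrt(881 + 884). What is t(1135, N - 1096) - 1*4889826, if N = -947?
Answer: -4889826 + sqrt(1765) ≈ -4.8898e+6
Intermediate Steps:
t(b, D) = sqrt(1765)
t(1135, N - 1096) - 1*4889826 = sqrt(1765) - 1*4889826 = sqrt(1765) - 4889826 = -4889826 + sqrt(1765)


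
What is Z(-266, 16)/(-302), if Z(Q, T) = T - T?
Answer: 0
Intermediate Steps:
Z(Q, T) = 0
Z(-266, 16)/(-302) = 0/(-302) = 0*(-1/302) = 0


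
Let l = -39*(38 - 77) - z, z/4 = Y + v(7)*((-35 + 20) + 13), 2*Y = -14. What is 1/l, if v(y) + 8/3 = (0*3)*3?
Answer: 3/4583 ≈ 0.00065459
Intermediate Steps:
Y = -7 (Y = (½)*(-14) = -7)
v(y) = -8/3 (v(y) = -8/3 + (0*3)*3 = -8/3 + 0*3 = -8/3 + 0 = -8/3)
z = -20/3 (z = 4*(-7 - 8*((-35 + 20) + 13)/3) = 4*(-7 - 8*(-15 + 13)/3) = 4*(-7 - 8/3*(-2)) = 4*(-7 + 16/3) = 4*(-5/3) = -20/3 ≈ -6.6667)
l = 4583/3 (l = -39*(38 - 77) - 1*(-20/3) = -39*(-39) + 20/3 = 1521 + 20/3 = 4583/3 ≈ 1527.7)
1/l = 1/(4583/3) = 3/4583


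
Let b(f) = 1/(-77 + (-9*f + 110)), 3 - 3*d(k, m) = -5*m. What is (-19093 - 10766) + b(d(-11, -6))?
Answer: -3403925/114 ≈ -29859.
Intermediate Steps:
d(k, m) = 1 + 5*m/3 (d(k, m) = 1 - (-5)*m/3 = 1 + 5*m/3)
b(f) = 1/(33 - 9*f) (b(f) = 1/(-77 + (110 - 9*f)) = 1/(33 - 9*f))
(-19093 - 10766) + b(d(-11, -6)) = (-19093 - 10766) - 1/(-33 + 9*(1 + (5/3)*(-6))) = -29859 - 1/(-33 + 9*(1 - 10)) = -29859 - 1/(-33 + 9*(-9)) = -29859 - 1/(-33 - 81) = -29859 - 1/(-114) = -29859 - 1*(-1/114) = -29859 + 1/114 = -3403925/114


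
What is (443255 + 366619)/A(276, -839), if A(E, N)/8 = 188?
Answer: 404937/752 ≈ 538.48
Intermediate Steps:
A(E, N) = 1504 (A(E, N) = 8*188 = 1504)
(443255 + 366619)/A(276, -839) = (443255 + 366619)/1504 = 809874*(1/1504) = 404937/752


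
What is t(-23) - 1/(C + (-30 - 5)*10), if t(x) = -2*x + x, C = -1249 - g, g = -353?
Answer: 28659/1246 ≈ 23.001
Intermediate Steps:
C = -896 (C = -1249 - 1*(-353) = -1249 + 353 = -896)
t(x) = -x
t(-23) - 1/(C + (-30 - 5)*10) = -1*(-23) - 1/(-896 + (-30 - 5)*10) = 23 - 1/(-896 - 35*10) = 23 - 1/(-896 - 350) = 23 - 1/(-1246) = 23 - 1*(-1/1246) = 23 + 1/1246 = 28659/1246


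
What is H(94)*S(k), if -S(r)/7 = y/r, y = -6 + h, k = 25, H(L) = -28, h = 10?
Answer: 784/25 ≈ 31.360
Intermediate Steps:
y = 4 (y = -6 + 10 = 4)
S(r) = -28/r
H(94)*S(k) = -(-784)/25 = -28*(-28/25) = 784/25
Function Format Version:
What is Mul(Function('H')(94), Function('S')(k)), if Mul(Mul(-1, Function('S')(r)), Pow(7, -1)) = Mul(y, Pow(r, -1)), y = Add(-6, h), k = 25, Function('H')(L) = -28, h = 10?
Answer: Rational(784, 25) ≈ 31.360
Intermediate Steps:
y = 4 (y = Add(-6, 10) = 4)
Function('S')(r) = Mul(-28, Pow(r, -1)) (Function('S')(r) = Mul(-7, Mul(4, Pow(r, -1))) = Mul(-28, Pow(r, -1)))
Mul(Function('H')(94), Function('S')(k)) = Mul(-28, Mul(-28, Pow(25, -1))) = Mul(-28, Mul(-28, Rational(1, 25))) = Mul(-28, Rational(-28, 25)) = Rational(784, 25)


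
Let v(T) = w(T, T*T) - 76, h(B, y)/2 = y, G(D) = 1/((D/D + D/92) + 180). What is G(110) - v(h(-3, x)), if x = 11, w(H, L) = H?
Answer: 452620/8381 ≈ 54.005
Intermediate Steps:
G(D) = 1/(181 + D/92) (G(D) = 1/((1 + D*(1/92)) + 180) = 1/((1 + D/92) + 180) = 1/(181 + D/92))
h(B, y) = 2*y
v(T) = -76 + T (v(T) = T - 76 = -76 + T)
G(110) - v(h(-3, x)) = 92/(16652 + 110) - (-76 + 2*11) = 92/16762 - (-76 + 22) = 92*(1/16762) - 1*(-54) = 46/8381 + 54 = 452620/8381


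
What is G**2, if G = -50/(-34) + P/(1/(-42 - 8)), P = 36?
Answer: 934830625/289 ≈ 3.2347e+6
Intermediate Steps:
G = -30575/17 (G = -50/(-34) + 36/(1/(-42 - 8)) = -50*(-1/34) + 36/(1/(-50)) = 25/17 + 36/(-1/50) = 25/17 + 36*(-50) = 25/17 - 1800 = -30575/17 ≈ -1798.5)
G**2 = (-30575/17)**2 = 934830625/289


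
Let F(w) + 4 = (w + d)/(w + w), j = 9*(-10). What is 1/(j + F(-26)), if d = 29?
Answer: -52/4891 ≈ -0.010632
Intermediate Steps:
j = -90
F(w) = -4 + (29 + w)/(2*w) (F(w) = -4 + (w + 29)/(w + w) = -4 + (29 + w)/((2*w)) = -4 + (29 + w)*(1/(2*w)) = -4 + (29 + w)/(2*w))
1/(j + F(-26)) = 1/(-90 + (1/2)*(29 - 7*(-26))/(-26)) = 1/(-90 + (1/2)*(-1/26)*(29 + 182)) = 1/(-90 + (1/2)*(-1/26)*211) = 1/(-90 - 211/52) = 1/(-4891/52) = -52/4891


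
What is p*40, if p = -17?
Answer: -680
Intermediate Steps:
p*40 = -17*40 = -680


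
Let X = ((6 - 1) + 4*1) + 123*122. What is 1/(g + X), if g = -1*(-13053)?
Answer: 1/28068 ≈ 3.5628e-5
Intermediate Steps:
g = 13053
X = 15015 (X = (5 + 4) + 15006 = 9 + 15006 = 15015)
1/(g + X) = 1/(13053 + 15015) = 1/28068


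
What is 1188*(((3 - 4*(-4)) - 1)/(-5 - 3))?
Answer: -2673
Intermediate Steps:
1188*(((3 - 4*(-4)) - 1)/(-5 - 3)) = 1188*(((3 + 16) - 1)/(-8)) = 1188*((19 - 1)*(-1/8)) = 1188*(18*(-1/8)) = 1188*(-9/4) = -2673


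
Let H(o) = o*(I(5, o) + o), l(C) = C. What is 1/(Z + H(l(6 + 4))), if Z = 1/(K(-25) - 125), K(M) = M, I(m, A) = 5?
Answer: 150/22499 ≈ 0.0066670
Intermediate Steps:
H(o) = o*(5 + o)
Z = -1/150 (Z = 1/(-25 - 125) = 1/(-150) = -1/150 ≈ -0.0066667)
1/(Z + H(l(6 + 4))) = 1/(-1/150 + (6 + 4)*(5 + (6 + 4))) = 1/(-1/150 + 10*(5 + 10)) = 1/(-1/150 + 10*15) = 1/(-1/150 + 150) = 1/(22499/150) = 150/22499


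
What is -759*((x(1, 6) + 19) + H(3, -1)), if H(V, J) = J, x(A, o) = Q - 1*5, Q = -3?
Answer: -7590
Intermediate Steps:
x(A, o) = -8 (x(A, o) = -3 - 1*5 = -3 - 5 = -8)
-759*((x(1, 6) + 19) + H(3, -1)) = -759*((-8 + 19) - 1) = -759*(11 - 1) = -759*10 = -7590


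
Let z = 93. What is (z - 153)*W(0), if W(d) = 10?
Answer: -600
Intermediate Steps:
(z - 153)*W(0) = (93 - 153)*10 = -60*10 = -600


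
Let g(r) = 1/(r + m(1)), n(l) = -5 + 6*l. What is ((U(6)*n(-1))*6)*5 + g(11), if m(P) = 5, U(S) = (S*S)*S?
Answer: -1140479/16 ≈ -71280.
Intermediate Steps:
U(S) = S³ (U(S) = S²*S = S³)
g(r) = 1/(5 + r) (g(r) = 1/(r + 5) = 1/(5 + r))
((U(6)*n(-1))*6)*5 + g(11) = ((6³*(-5 + 6*(-1)))*6)*5 + 1/(5 + 11) = ((216*(-5 - 6))*6)*5 + 1/16 = ((216*(-11))*6)*5 + 1/16 = -2376*6*5 + 1/16 = -14256*5 + 1/16 = -71280 + 1/16 = -1140479/16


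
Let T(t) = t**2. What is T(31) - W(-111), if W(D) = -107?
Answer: 1068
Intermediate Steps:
T(31) - W(-111) = 31**2 - 1*(-107) = 961 + 107 = 1068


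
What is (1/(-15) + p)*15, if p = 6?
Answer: 89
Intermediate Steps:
(1/(-15) + p)*15 = (1/(-15) + 6)*15 = (-1/15 + 6)*15 = (89/15)*15 = 89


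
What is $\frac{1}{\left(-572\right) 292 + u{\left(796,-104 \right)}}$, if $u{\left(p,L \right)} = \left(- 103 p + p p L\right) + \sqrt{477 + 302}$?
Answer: $- \frac{66145076}{4375171079044997} - \frac{\sqrt{779}}{4375171079044997} \approx -1.5118 \cdot 10^{-8}$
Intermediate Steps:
$u{\left(p,L \right)} = \sqrt{779} - 103 p + L p^{2}$ ($u{\left(p,L \right)} = \left(- 103 p + p^{2} L\right) + \sqrt{779} = \left(- 103 p + L p^{2}\right) + \sqrt{779} = \sqrt{779} - 103 p + L p^{2}$)
$\frac{1}{\left(-572\right) 292 + u{\left(796,-104 \right)}} = \frac{1}{\left(-572\right) 292 - \left(81988 + 65896064 - \sqrt{779}\right)} = \frac{1}{-167024 - \left(65978052 - \sqrt{779}\right)} = \frac{1}{-66145076 + \sqrt{779}}$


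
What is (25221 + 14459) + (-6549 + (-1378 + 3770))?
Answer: 35523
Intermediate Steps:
(25221 + 14459) + (-6549 + (-1378 + 3770)) = 39680 + (-6549 + 2392) = 39680 - 4157 = 35523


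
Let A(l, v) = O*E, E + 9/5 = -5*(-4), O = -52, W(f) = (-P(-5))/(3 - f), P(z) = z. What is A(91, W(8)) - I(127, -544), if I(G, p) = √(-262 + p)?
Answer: -4732/5 - I*√806 ≈ -946.4 - 28.39*I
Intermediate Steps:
W(f) = 5/(3 - f) (W(f) = (-1*(-5))/(3 - f) = 5/(3 - f))
E = 91/5 (E = -9/5 - 5*(-4) = -9/5 + 20 = 91/5 ≈ 18.200)
A(l, v) = -4732/5 (A(l, v) = -52*91/5 = -4732/5)
A(91, W(8)) - I(127, -544) = -4732/5 - √(-262 - 544) = -4732/5 - √(-806) = -4732/5 - I*√806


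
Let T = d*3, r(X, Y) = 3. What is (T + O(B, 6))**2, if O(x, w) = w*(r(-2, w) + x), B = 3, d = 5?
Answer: 2601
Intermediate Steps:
O(x, w) = w*(3 + x)
T = 15 (T = 5*3 = 15)
(T + O(B, 6))**2 = (15 + 6*(3 + 3))**2 = (15 + 6*6)**2 = (15 + 36)**2 = 51**2 = 2601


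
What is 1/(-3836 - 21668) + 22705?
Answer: 579068319/25504 ≈ 22705.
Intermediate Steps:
1/(-3836 - 21668) + 22705 = 1/(-25504) + 22705 = -1/25504 + 22705 = 579068319/25504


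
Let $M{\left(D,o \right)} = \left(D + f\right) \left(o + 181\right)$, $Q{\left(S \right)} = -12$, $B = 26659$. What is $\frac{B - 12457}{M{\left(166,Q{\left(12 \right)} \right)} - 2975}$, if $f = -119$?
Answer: $\frac{263}{92} \approx 2.8587$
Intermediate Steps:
$M{\left(D,o \right)} = \left(-119 + D\right) \left(181 + o\right)$ ($M{\left(D,o \right)} = \left(D - 119\right) \left(o + 181\right) = \left(-119 + D\right) \left(181 + o\right)$)
$\frac{B - 12457}{M{\left(166,Q{\left(12 \right)} \right)} - 2975} = \frac{26659 - 12457}{\left(-21539 - -1428 + 181 \cdot 166 + 166 \left(-12\right)\right) - 2975} = \frac{14202}{\left(-21539 + 1428 + 30046 - 1992\right) - 2975} = \frac{14202}{7943 - 2975} = \frac{14202}{4968} = 14202 \cdot \frac{1}{4968} = \frac{263}{92}$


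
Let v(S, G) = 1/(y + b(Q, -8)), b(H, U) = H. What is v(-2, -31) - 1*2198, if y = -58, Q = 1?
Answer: -125287/57 ≈ -2198.0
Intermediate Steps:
v(S, G) = -1/57 (v(S, G) = 1/(-58 + 1) = 1/(-57) = -1/57)
v(-2, -31) - 1*2198 = -1/57 - 1*2198 = -1/57 - 2198 = -125287/57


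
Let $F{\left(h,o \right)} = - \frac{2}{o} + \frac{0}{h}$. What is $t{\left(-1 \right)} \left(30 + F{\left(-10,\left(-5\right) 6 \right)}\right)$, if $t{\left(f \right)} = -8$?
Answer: $- \frac{3608}{15} \approx -240.53$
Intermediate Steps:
$F{\left(h,o \right)} = - \frac{2}{o}$ ($F{\left(h,o \right)} = - \frac{2}{o} + 0 = - \frac{2}{o}$)
$t{\left(-1 \right)} \left(30 + F{\left(-10,\left(-5\right) 6 \right)}\right) = - 8 \left(30 - \frac{2}{\left(-5\right) 6}\right) = - 8 \left(30 - \frac{2}{-30}\right) = - 8 \left(30 - - \frac{1}{15}\right) = - 8 \left(30 + \frac{1}{15}\right) = \left(-8\right) \frac{451}{15} = - \frac{3608}{15}$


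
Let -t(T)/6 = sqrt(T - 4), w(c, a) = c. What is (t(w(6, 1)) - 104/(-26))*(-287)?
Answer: -1148 + 1722*sqrt(2) ≈ 1287.3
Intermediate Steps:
t(T) = -6*sqrt(-4 + T) (t(T) = -6*sqrt(T - 4) = -6*sqrt(-4 + T))
(t(w(6, 1)) - 104/(-26))*(-287) = (-6*sqrt(-4 + 6) - 104/(-26))*(-287) = (-6*sqrt(2) - 104*(-1/26))*(-287) = (-6*sqrt(2) + 4)*(-287) = (4 - 6*sqrt(2))*(-287) = -1148 + 1722*sqrt(2)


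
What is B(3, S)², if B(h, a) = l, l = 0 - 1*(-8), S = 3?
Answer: 64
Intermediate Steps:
l = 8 (l = 0 + 8 = 8)
B(h, a) = 8
B(3, S)² = 8² = 64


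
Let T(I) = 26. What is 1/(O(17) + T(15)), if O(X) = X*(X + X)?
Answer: 1/604 ≈ 0.0016556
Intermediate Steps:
O(X) = 2*X**2 (O(X) = X*(2*X) = 2*X**2)
1/(O(17) + T(15)) = 1/(2*17**2 + 26) = 1/(2*289 + 26) = 1/(578 + 26) = 1/604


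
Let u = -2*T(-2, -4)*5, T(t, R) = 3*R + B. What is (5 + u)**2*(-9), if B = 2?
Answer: -99225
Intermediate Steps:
T(t, R) = 2 + 3*R (T(t, R) = 3*R + 2 = 2 + 3*R)
u = 100 (u = -2*(2 + 3*(-4))*5 = -2*(2 - 12)*5 = -2*(-10)*5 = 20*5 = 100)
(5 + u)**2*(-9) = (5 + 100)**2*(-9) = 105**2*(-9) = 11025*(-9) = -99225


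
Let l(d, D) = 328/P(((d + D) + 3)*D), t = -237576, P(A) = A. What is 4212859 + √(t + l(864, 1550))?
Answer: 4212859 + 2*I*√8336030052193643/374635 ≈ 4.2129e+6 + 487.42*I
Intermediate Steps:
l(d, D) = 328/(D*(3 + D + d)) (l(d, D) = 328/((((d + D) + 3)*D)) = 328/((((D + d) + 3)*D)) = 328/(((3 + D + d)*D)) = 328/((D*(3 + D + d))) = 328*(1/(D*(3 + D + d))) = 328/(D*(3 + D + d)))
4212859 + √(t + l(864, 1550)) = 4212859 + √(-237576 + 328/(1550*(3 + 1550 + 864))) = 4212859 + √(-237576 + 328*(1/1550)/2417) = 4212859 + √(-237576 + 328*(1/1550)*(1/2417)) = 4212859 + √(-237576 + 164/1873175) = 4212859 + √(-445021423636/1873175) = 4212859 + 2*I*√8336030052193643/374635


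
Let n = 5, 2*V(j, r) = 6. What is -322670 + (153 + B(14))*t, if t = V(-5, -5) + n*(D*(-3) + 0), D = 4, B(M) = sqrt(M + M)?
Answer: -331391 - 114*sqrt(7) ≈ -3.3169e+5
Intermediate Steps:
V(j, r) = 3 (V(j, r) = (1/2)*6 = 3)
B(M) = sqrt(2)*sqrt(M) (B(M) = sqrt(2*M) = sqrt(2)*sqrt(M))
t = -57 (t = 3 + 5*(4*(-3) + 0) = 3 + 5*(-12 + 0) = 3 + 5*(-12) = 3 - 60 = -57)
-322670 + (153 + B(14))*t = -322670 + (153 + sqrt(2)*sqrt(14))*(-57) = -322670 + (153 + 2*sqrt(7))*(-57) = -322670 + (-8721 - 114*sqrt(7)) = -331391 - 114*sqrt(7)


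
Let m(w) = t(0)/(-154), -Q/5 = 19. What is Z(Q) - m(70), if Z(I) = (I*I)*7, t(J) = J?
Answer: 63175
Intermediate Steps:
Q = -95 (Q = -5*19 = -95)
Z(I) = 7*I² (Z(I) = I²*7 = 7*I²)
m(w) = 0 (m(w) = 0/(-154) = 0*(-1/154) = 0)
Z(Q) - m(70) = 7*(-95)² - 1*0 = 7*9025 + 0 = 63175 + 0 = 63175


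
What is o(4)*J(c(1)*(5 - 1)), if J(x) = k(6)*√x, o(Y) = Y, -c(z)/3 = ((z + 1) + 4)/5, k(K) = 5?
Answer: 24*I*√10 ≈ 75.895*I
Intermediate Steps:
c(z) = -3 - 3*z/5 (c(z) = -3*((z + 1) + 4)/5 = -3*((1 + z) + 4)/5 = -3*(5 + z)/5 = -3*(1 + z/5) = -3 - 3*z/5)
J(x) = 5*√x
o(4)*J(c(1)*(5 - 1)) = 4*(5*√((-3 - ⅗*1)*(5 - 1))) = 4*(5*√((-3 - ⅗)*4)) = 4*(5*√(-18/5*4)) = 4*(5*√(-72/5)) = 4*(5*(6*I*√10/5)) = 4*(6*I*√10) = 24*I*√10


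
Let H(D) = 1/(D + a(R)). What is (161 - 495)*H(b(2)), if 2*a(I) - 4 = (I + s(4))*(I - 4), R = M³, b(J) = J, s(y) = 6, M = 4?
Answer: -167/1052 ≈ -0.15875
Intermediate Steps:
R = 64 (R = 4³ = 64)
a(I) = 2 + (-4 + I)*(6 + I)/2 (a(I) = 2 + ((I + 6)*(I - 4))/2 = 2 + ((6 + I)*(-4 + I))/2 = 2 + ((-4 + I)*(6 + I))/2 = 2 + (-4 + I)*(6 + I)/2)
H(D) = 1/(2102 + D) (H(D) = 1/(D + (-10 + 64 + (½)*64²)) = 1/(D + (-10 + 64 + (½)*4096)) = 1/(D + (-10 + 64 + 2048)) = 1/(D + 2102) = 1/(2102 + D))
(161 - 495)*H(b(2)) = (161 - 495)/(2102 + 2) = -334/2104 = -334*1/2104 = -167/1052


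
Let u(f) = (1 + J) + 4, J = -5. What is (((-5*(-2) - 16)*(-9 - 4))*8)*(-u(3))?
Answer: 0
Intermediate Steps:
u(f) = 0 (u(f) = (1 - 5) + 4 = -4 + 4 = 0)
(((-5*(-2) - 16)*(-9 - 4))*8)*(-u(3)) = (((-5*(-2) - 16)*(-9 - 4))*8)*(-1*0) = (((10 - 16)*(-13))*8)*0 = (-6*(-13)*8)*0 = (78*8)*0 = 624*0 = 0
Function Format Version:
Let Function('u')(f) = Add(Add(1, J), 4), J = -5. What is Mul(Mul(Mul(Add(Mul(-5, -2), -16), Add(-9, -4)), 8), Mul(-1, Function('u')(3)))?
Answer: 0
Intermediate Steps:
Function('u')(f) = 0 (Function('u')(f) = Add(Add(1, -5), 4) = Add(-4, 4) = 0)
Mul(Mul(Mul(Add(Mul(-5, -2), -16), Add(-9, -4)), 8), Mul(-1, Function('u')(3))) = Mul(Mul(Mul(Add(Mul(-5, -2), -16), Add(-9, -4)), 8), Mul(-1, 0)) = Mul(Mul(Mul(Add(10, -16), -13), 8), 0) = Mul(Mul(Mul(-6, -13), 8), 0) = Mul(Mul(78, 8), 0) = Mul(624, 0) = 0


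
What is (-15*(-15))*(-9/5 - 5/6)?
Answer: -1185/2 ≈ -592.50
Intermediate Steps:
(-15*(-15))*(-9/5 - 5/6) = 225*(-9*⅕ - 5*⅙) = 225*(-9/5 - ⅚) = 225*(-79/30) = -1185/2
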